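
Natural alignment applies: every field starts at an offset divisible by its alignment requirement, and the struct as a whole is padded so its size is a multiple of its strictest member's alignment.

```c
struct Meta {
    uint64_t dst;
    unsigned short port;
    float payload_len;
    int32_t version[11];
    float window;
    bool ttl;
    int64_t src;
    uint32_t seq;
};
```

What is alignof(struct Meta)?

member alignments: dst=8, port=2, payload_len=4, version=4, window=4, ttl=1, src=8, seq=4
max = 8

8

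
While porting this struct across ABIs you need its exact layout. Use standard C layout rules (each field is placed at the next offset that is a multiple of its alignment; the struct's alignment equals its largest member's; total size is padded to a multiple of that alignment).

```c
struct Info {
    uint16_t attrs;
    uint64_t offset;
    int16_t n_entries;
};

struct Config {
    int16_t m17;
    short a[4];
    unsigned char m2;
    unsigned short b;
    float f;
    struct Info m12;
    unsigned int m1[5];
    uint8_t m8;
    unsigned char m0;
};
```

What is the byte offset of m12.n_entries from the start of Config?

Info: @0: attrs [2B, align 2] → 2; +6 pad (align 8); @8: offset [8B, align 8] → 16; @16: n_entries [2B, align 2] → 18; +6 tail pad (align 8); size 24, align 8
@0: m17 [2B, align 2] → 2
@2: a [8B, align 2] → 10
@10: m2 [1B, align 1] → 11
+1 pad (align 2)
@12: b [2B, align 2] → 14
+2 pad (align 4)
@16: f [4B, align 4] → 20
+4 pad (align 8)
@24: m12 [24B, align 8] → 48
within Info: n_entries at 16
24 + 16 = 40

40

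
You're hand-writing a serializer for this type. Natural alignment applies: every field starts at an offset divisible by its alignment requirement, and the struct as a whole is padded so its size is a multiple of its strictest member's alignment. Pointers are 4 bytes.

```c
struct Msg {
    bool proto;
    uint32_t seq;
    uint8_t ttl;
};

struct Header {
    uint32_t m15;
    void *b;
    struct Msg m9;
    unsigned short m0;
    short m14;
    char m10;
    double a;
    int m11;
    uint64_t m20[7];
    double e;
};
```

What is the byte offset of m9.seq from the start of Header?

Msg: @0: proto [1B, align 1] → 1; +3 pad (align 4); @4: seq [4B, align 4] → 8; @8: ttl [1B, align 1] → 9; +3 tail pad (align 4); size 12, align 4
@0: m15 [4B, align 4] → 4
@4: b [4B, align 4] → 8
@8: m9 [12B, align 4] → 20
within Msg: seq at 4
8 + 4 = 12

12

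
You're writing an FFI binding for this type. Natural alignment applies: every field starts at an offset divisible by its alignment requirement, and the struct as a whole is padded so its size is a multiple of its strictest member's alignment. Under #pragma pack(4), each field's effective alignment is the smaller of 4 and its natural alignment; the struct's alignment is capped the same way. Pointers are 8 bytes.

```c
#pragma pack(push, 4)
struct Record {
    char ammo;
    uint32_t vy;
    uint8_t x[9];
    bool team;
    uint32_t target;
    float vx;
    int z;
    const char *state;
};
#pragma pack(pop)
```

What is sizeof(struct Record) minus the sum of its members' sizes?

@0: ammo [1B, align 1] → 1
+3 pad (align 4)
@4: vy [4B, align 4] → 8
@8: x [9B, align 1] → 17
@17: team [1B, align 1] → 18
+2 pad (align 4)
@20: target [4B, align 4] → 24
@24: vx [4B, align 4] → 28
@28: z [4B, align 4] → 32
@32: state [8B, align 4] → 40
size 40, align 4
data bytes 35, size 40 → padding 5

5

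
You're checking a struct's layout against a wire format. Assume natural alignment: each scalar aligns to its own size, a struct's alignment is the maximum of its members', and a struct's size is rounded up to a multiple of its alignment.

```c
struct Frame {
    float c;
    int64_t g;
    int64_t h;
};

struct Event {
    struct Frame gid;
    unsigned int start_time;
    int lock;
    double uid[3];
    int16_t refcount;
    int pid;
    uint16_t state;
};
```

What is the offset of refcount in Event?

56

Frame: c at 0 (size 4, align 4) → ends 4; pad 4 to align 8 for g; g at 8 (size 8, align 8) → ends 16; h at 16 (size 8, align 8) → ends 24; total 24 bytes, alignment 8
gid at 0 (size 24, align 8) → ends 24
start_time at 24 (size 4, align 4) → ends 28
lock at 28 (size 4, align 4) → ends 32
uid at 32 (size 24, align 8) → ends 56
refcount at 56 (size 2, align 2) → ends 58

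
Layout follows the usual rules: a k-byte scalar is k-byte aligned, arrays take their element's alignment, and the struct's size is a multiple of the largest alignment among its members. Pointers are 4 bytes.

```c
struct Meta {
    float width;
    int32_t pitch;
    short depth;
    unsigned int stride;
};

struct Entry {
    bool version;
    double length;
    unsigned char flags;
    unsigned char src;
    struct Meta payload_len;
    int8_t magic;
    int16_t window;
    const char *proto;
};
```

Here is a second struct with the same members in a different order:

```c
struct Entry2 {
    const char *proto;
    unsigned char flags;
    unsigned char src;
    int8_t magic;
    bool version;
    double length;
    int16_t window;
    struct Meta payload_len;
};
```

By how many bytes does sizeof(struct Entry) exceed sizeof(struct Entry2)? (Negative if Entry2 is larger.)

Meta: width at 0 (size 4, align 4) → ends 4; pitch at 4 (size 4, align 4) → ends 8; depth at 8 (size 2, align 2) → ends 10; pad 2 to align 4 for stride; stride at 12 (size 4, align 4) → ends 16; total 16 bytes, alignment 4
version at 0 (size 1, align 1) → ends 1
pad 7 to align 8 for length
length at 8 (size 8, align 8) → ends 16
flags at 16 (size 1, align 1) → ends 17
src at 17 (size 1, align 1) → ends 18
pad 2 to align 4 for payload_len
payload_len at 20 (size 16, align 4) → ends 36
magic at 36 (size 1, align 1) → ends 37
pad 1 to align 2 for window
window at 38 (size 2, align 2) → ends 40
proto at 40 (size 4, align 4) → ends 44
tail pad 4 to reach multiple of 8
total 48 bytes, alignment 8
— Entry2 —
proto at 0 (size 4, align 4) → ends 4
flags at 4 (size 1, align 1) → ends 5
src at 5 (size 1, align 1) → ends 6
magic at 6 (size 1, align 1) → ends 7
version at 7 (size 1, align 1) → ends 8
length at 8 (size 8, align 8) → ends 16
window at 16 (size 2, align 2) → ends 18
pad 2 to align 4 for payload_len
payload_len at 20 (size 16, align 4) → ends 36
tail pad 4 to reach multiple of 8
total 40 bytes, alignment 8
48 − 40 = 8

8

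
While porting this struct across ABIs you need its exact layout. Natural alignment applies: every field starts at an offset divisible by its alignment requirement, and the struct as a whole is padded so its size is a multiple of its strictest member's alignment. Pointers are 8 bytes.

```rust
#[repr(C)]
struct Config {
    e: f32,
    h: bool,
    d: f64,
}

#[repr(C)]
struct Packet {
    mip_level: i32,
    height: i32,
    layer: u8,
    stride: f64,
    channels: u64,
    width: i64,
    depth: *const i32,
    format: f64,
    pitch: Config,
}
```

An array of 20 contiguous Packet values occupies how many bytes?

1440

Config: e at 0 (size 4, align 4) → ends 4; h at 4 (size 1, align 1) → ends 5; pad 3 to align 8 for d; d at 8 (size 8, align 8) → ends 16; total 16 bytes, alignment 8
mip_level at 0 (size 4, align 4) → ends 4
height at 4 (size 4, align 4) → ends 8
layer at 8 (size 1, align 1) → ends 9
pad 7 to align 8 for stride
stride at 16 (size 8, align 8) → ends 24
channels at 24 (size 8, align 8) → ends 32
width at 32 (size 8, align 8) → ends 40
depth at 40 (size 8, align 8) → ends 48
format at 48 (size 8, align 8) → ends 56
pitch at 56 (size 16, align 8) → ends 72
total 72 bytes, alignment 8
array of 20: 20 × 72 = 1440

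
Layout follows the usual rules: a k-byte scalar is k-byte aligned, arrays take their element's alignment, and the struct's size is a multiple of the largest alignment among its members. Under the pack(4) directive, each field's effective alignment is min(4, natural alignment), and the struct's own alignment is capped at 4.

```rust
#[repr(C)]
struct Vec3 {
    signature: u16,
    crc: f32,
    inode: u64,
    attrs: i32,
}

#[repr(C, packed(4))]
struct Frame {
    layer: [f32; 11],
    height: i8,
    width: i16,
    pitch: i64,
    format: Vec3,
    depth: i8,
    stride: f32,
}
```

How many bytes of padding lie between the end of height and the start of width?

1

Vec3: @0: signature [2B, align 2] → 2; +2 pad (align 4); @4: crc [4B, align 4] → 8; @8: inode [8B, align 8] → 16; @16: attrs [4B, align 4] → 20; +4 tail pad (align 8); size 24, align 8
@0: layer [44B, align 4] → 44
@44: height [1B, align 1] → 45
+1 pad (align 2)
@46: width [2B, align 2] → 48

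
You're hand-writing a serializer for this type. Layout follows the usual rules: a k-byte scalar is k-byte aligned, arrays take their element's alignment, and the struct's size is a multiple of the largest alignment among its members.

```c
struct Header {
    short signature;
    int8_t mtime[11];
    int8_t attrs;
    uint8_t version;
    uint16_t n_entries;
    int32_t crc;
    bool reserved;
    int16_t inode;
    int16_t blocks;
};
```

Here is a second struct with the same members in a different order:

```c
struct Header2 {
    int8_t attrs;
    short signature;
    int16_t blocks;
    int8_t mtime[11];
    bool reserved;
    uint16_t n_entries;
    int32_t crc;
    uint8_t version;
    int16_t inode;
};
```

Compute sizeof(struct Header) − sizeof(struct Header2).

4

@0: signature [2B, align 2] → 2
@2: mtime [11B, align 1] → 13
@13: attrs [1B, align 1] → 14
@14: version [1B, align 1] → 15
+1 pad (align 2)
@16: n_entries [2B, align 2] → 18
+2 pad (align 4)
@20: crc [4B, align 4] → 24
@24: reserved [1B, align 1] → 25
+1 pad (align 2)
@26: inode [2B, align 2] → 28
@28: blocks [2B, align 2] → 30
+2 tail pad (align 4)
size 32, align 4
— Header2 —
@0: attrs [1B, align 1] → 1
+1 pad (align 2)
@2: signature [2B, align 2] → 4
@4: blocks [2B, align 2] → 6
@6: mtime [11B, align 1] → 17
@17: reserved [1B, align 1] → 18
@18: n_entries [2B, align 2] → 20
@20: crc [4B, align 4] → 24
@24: version [1B, align 1] → 25
+1 pad (align 2)
@26: inode [2B, align 2] → 28
size 28, align 4
32 − 28 = 4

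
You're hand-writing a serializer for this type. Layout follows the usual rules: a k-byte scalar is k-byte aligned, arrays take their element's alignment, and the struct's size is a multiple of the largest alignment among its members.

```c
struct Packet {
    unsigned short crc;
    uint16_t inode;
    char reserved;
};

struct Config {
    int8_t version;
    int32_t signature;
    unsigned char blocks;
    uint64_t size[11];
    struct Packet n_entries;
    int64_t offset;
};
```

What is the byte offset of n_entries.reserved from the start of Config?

Packet: crc at 0 (size 2, align 2) → ends 2; inode at 2 (size 2, align 2) → ends 4; reserved at 4 (size 1, align 1) → ends 5; tail pad 1 to reach multiple of 2; total 6 bytes, alignment 2
version at 0 (size 1, align 1) → ends 1
pad 3 to align 4 for signature
signature at 4 (size 4, align 4) → ends 8
blocks at 8 (size 1, align 1) → ends 9
pad 7 to align 8 for size
size at 16 (size 88, align 8) → ends 104
n_entries at 104 (size 6, align 2) → ends 110
within Packet: reserved at 4
104 + 4 = 108

108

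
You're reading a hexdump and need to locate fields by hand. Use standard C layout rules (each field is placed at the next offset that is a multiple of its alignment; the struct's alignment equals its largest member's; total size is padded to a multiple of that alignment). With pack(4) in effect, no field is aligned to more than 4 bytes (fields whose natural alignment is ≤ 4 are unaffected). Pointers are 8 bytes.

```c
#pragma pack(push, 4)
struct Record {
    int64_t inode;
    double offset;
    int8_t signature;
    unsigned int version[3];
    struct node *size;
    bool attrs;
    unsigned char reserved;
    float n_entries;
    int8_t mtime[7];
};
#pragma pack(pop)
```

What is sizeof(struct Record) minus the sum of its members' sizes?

6

0..8  inode  (8B, 4-aligned)
8..16  offset  (8B, 4-aligned)
16..17  signature  (1B, 1-aligned)
17..20  -- padding (3B)
20..32  version  (12B, 4-aligned)
32..40  size  (8B, 4-aligned)
40..41  attrs  (1B, 1-aligned)
41..42  reserved  (1B, 1-aligned)
42..44  -- padding (2B)
44..48  n_entries  (4B, 4-aligned)
48..55  mtime  (7B, 1-aligned)
55..56  -- tail padding (1B)
sizeof = 56, alignof = 4
data bytes 50, size 56 → padding 6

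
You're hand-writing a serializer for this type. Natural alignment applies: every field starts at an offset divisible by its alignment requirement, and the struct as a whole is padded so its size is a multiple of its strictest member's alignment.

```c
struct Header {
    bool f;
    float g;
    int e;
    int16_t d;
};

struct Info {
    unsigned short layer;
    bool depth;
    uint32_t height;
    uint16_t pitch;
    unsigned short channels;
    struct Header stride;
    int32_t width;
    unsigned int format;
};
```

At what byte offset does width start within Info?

Header: 0..1  f  (1B, 1-aligned); 1..4  -- padding (3B); 4..8  g  (4B, 4-aligned); 8..12  e  (4B, 4-aligned); 12..14  d  (2B, 2-aligned); 14..16  -- tail padding (2B); sizeof = 16, alignof = 4
0..2  layer  (2B, 2-aligned)
2..3  depth  (1B, 1-aligned)
3..4  -- padding (1B)
4..8  height  (4B, 4-aligned)
8..10  pitch  (2B, 2-aligned)
10..12  channels  (2B, 2-aligned)
12..28  stride  (16B, 4-aligned)
28..32  width  (4B, 4-aligned)

28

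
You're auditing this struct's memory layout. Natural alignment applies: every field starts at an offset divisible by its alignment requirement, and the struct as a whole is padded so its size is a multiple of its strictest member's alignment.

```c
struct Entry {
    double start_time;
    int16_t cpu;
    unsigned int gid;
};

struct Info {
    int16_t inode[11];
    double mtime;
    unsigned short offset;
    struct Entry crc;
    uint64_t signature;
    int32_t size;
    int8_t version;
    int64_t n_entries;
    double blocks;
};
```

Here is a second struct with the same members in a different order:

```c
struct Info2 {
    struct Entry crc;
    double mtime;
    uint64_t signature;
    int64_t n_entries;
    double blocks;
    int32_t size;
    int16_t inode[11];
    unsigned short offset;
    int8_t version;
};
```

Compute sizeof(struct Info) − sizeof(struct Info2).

8

Entry: 0..8  start_time  (8B, 8-aligned); 8..10  cpu  (2B, 2-aligned); 10..12  -- padding (2B); 12..16  gid  (4B, 4-aligned); sizeof = 16, alignof = 8
0..22  inode  (22B, 2-aligned)
22..24  -- padding (2B)
24..32  mtime  (8B, 8-aligned)
32..34  offset  (2B, 2-aligned)
34..40  -- padding (6B)
40..56  crc  (16B, 8-aligned)
56..64  signature  (8B, 8-aligned)
64..68  size  (4B, 4-aligned)
68..69  version  (1B, 1-aligned)
69..72  -- padding (3B)
72..80  n_entries  (8B, 8-aligned)
80..88  blocks  (8B, 8-aligned)
sizeof = 88, alignof = 8
— Info2 —
0..16  crc  (16B, 8-aligned)
16..24  mtime  (8B, 8-aligned)
24..32  signature  (8B, 8-aligned)
32..40  n_entries  (8B, 8-aligned)
40..48  blocks  (8B, 8-aligned)
48..52  size  (4B, 4-aligned)
52..74  inode  (22B, 2-aligned)
74..76  offset  (2B, 2-aligned)
76..77  version  (1B, 1-aligned)
77..80  -- tail padding (3B)
sizeof = 80, alignof = 8
88 − 80 = 8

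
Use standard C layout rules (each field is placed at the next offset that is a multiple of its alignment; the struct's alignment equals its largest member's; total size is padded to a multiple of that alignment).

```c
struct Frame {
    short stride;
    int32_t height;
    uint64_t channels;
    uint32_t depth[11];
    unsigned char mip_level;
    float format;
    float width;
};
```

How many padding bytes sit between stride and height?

@0: stride [2B, align 2] → 2
+2 pad (align 4)
@4: height [4B, align 4] → 8

2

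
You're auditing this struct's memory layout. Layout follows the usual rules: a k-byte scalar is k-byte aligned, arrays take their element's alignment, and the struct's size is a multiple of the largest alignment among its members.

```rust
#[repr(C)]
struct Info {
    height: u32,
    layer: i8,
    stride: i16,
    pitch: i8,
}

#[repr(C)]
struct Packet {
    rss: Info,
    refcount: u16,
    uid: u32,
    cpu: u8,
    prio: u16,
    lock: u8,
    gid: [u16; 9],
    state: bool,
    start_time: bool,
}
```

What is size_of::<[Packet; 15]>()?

720

Info: 0..4  height  (4B, 4-aligned); 4..5  layer  (1B, 1-aligned); 5..6  -- padding (1B); 6..8  stride  (2B, 2-aligned); 8..9  pitch  (1B, 1-aligned); 9..12  -- tail padding (3B); sizeof = 12, alignof = 4
0..12  rss  (12B, 4-aligned)
12..14  refcount  (2B, 2-aligned)
14..16  -- padding (2B)
16..20  uid  (4B, 4-aligned)
20..21  cpu  (1B, 1-aligned)
21..22  -- padding (1B)
22..24  prio  (2B, 2-aligned)
24..25  lock  (1B, 1-aligned)
25..26  -- padding (1B)
26..44  gid  (18B, 2-aligned)
44..45  state  (1B, 1-aligned)
45..46  start_time  (1B, 1-aligned)
46..48  -- tail padding (2B)
sizeof = 48, alignof = 4
array of 15: 15 × 48 = 720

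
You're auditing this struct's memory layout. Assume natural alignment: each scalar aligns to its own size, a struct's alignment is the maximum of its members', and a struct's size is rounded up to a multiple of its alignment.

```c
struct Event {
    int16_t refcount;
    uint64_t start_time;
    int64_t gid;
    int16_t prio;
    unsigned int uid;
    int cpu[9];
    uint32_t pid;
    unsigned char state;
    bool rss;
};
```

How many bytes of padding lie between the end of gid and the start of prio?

0

refcount at 0 (size 2, align 2) → ends 2
pad 6 to align 8 for start_time
start_time at 8 (size 8, align 8) → ends 16
gid at 16 (size 8, align 8) → ends 24
prio at 24 (size 2, align 2) → ends 26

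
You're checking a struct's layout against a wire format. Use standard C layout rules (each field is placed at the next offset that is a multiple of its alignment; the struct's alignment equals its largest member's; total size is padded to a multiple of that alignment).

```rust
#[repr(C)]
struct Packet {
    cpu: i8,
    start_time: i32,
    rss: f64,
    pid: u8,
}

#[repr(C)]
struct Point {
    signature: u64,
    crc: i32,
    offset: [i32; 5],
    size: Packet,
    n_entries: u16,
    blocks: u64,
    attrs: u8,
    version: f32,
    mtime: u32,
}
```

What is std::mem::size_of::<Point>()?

Packet: cpu at 0 (size 1, align 1) → ends 1; pad 3 to align 4 for start_time; start_time at 4 (size 4, align 4) → ends 8; rss at 8 (size 8, align 8) → ends 16; pid at 16 (size 1, align 1) → ends 17; tail pad 7 to reach multiple of 8; total 24 bytes, alignment 8
signature at 0 (size 8, align 8) → ends 8
crc at 8 (size 4, align 4) → ends 12
offset at 12 (size 20, align 4) → ends 32
size at 32 (size 24, align 8) → ends 56
n_entries at 56 (size 2, align 2) → ends 58
pad 6 to align 8 for blocks
blocks at 64 (size 8, align 8) → ends 72
attrs at 72 (size 1, align 1) → ends 73
pad 3 to align 4 for version
version at 76 (size 4, align 4) → ends 80
mtime at 80 (size 4, align 4) → ends 84
tail pad 4 to reach multiple of 8
total 88 bytes, alignment 8

88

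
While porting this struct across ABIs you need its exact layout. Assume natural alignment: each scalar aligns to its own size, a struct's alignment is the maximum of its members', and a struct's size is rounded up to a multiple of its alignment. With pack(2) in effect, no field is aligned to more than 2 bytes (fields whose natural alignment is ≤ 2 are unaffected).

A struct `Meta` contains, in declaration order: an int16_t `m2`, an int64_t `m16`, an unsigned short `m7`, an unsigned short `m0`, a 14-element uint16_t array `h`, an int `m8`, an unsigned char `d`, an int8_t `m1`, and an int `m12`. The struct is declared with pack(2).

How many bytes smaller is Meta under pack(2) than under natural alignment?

12

natural layout:
  m2 at 0 (size 2, align 2) → ends 2
  pad 6 to align 8 for m16
  m16 at 8 (size 8, align 8) → ends 16
  m7 at 16 (size 2, align 2) → ends 18
  m0 at 18 (size 2, align 2) → ends 20
  h at 20 (size 28, align 2) → ends 48
  m8 at 48 (size 4, align 4) → ends 52
  d at 52 (size 1, align 1) → ends 53
  m1 at 53 (size 1, align 1) → ends 54
  pad 2 to align 4 for m12
  m12 at 56 (size 4, align 4) → ends 60
  tail pad 4 to reach multiple of 8
  total 64 bytes, alignment 8
packed(2) layout:
  m2 at 0 (size 2, align 2) → ends 2
  m16 at 2 (size 8, align 2) → ends 10
  m7 at 10 (size 2, align 2) → ends 12
  m0 at 12 (size 2, align 2) → ends 14
  h at 14 (size 28, align 2) → ends 42
  m8 at 42 (size 4, align 2) → ends 46
  d at 46 (size 1, align 1) → ends 47
  m1 at 47 (size 1, align 1) → ends 48
  m12 at 48 (size 4, align 2) → ends 52
  total 52 bytes, alignment 2
64 − 52 = 12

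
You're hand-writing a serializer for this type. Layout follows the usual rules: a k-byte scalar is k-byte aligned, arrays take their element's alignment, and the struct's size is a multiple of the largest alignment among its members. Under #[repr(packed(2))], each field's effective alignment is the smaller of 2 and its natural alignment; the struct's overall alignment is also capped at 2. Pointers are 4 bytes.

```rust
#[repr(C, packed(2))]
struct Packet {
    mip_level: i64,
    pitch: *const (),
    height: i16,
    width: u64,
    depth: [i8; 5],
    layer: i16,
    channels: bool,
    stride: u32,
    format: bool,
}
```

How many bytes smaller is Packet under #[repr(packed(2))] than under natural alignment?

natural layout:
  0..8  mip_level  (8B, 8-aligned)
  8..12  pitch  (4B, 4-aligned)
  12..14  height  (2B, 2-aligned)
  14..16  -- padding (2B)
  16..24  width  (8B, 8-aligned)
  24..29  depth  (5B, 1-aligned)
  29..30  -- padding (1B)
  30..32  layer  (2B, 2-aligned)
  32..33  channels  (1B, 1-aligned)
  33..36  -- padding (3B)
  36..40  stride  (4B, 4-aligned)
  40..41  format  (1B, 1-aligned)
  41..48  -- tail padding (7B)
  sizeof = 48, alignof = 8
packed(2) layout:
  0..8  mip_level  (8B, 2-aligned)
  8..12  pitch  (4B, 2-aligned)
  12..14  height  (2B, 2-aligned)
  14..22  width  (8B, 2-aligned)
  22..27  depth  (5B, 1-aligned)
  27..28  -- padding (1B)
  28..30  layer  (2B, 2-aligned)
  30..31  channels  (1B, 1-aligned)
  31..32  -- padding (1B)
  32..36  stride  (4B, 2-aligned)
  36..37  format  (1B, 1-aligned)
  37..38  -- tail padding (1B)
  sizeof = 38, alignof = 2
48 − 38 = 10

10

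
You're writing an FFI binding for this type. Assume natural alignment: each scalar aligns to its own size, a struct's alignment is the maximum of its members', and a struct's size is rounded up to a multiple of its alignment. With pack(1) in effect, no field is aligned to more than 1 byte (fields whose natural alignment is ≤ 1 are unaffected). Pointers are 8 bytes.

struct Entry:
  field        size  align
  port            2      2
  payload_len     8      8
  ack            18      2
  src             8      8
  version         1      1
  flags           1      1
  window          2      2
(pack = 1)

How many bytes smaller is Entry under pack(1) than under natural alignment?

natural layout:
  0..2  port  (2B, 2-aligned)
  2..8  -- padding (6B)
  8..16  payload_len  (8B, 8-aligned)
  16..34  ack  (18B, 2-aligned)
  34..40  -- padding (6B)
  40..48  src  (8B, 8-aligned)
  48..49  version  (1B, 1-aligned)
  49..50  flags  (1B, 1-aligned)
  50..52  window  (2B, 2-aligned)
  52..56  -- tail padding (4B)
  sizeof = 56, alignof = 8
packed(1) layout:
  0..2  port  (2B, 1-aligned)
  2..10  payload_len  (8B, 1-aligned)
  10..28  ack  (18B, 1-aligned)
  28..36  src  (8B, 1-aligned)
  36..37  version  (1B, 1-aligned)
  37..38  flags  (1B, 1-aligned)
  38..40  window  (2B, 1-aligned)
  sizeof = 40, alignof = 1
56 − 40 = 16

16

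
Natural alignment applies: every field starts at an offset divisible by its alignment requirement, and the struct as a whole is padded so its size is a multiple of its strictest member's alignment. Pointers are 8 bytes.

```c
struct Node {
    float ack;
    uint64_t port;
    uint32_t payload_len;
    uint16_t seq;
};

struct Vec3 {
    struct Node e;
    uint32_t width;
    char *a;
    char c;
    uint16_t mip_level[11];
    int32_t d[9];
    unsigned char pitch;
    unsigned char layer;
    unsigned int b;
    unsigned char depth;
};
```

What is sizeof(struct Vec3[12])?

Node: ack at 0 (size 4, align 4) → ends 4; pad 4 to align 8 for port; port at 8 (size 8, align 8) → ends 16; payload_len at 16 (size 4, align 4) → ends 20; seq at 20 (size 2, align 2) → ends 22; tail pad 2 to reach multiple of 8; total 24 bytes, alignment 8
e at 0 (size 24, align 8) → ends 24
width at 24 (size 4, align 4) → ends 28
pad 4 to align 8 for a
a at 32 (size 8, align 8) → ends 40
c at 40 (size 1, align 1) → ends 41
pad 1 to align 2 for mip_level
mip_level at 42 (size 22, align 2) → ends 64
d at 64 (size 36, align 4) → ends 100
pitch at 100 (size 1, align 1) → ends 101
layer at 101 (size 1, align 1) → ends 102
pad 2 to align 4 for b
b at 104 (size 4, align 4) → ends 108
depth at 108 (size 1, align 1) → ends 109
tail pad 3 to reach multiple of 8
total 112 bytes, alignment 8
array of 12: 12 × 112 = 1344

1344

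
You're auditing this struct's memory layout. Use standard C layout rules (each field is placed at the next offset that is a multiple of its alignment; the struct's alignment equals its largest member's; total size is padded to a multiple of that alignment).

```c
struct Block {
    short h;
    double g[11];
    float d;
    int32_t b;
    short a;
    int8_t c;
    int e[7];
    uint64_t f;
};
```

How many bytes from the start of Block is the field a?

@0: h [2B, align 2] → 2
+6 pad (align 8)
@8: g [88B, align 8] → 96
@96: d [4B, align 4] → 100
@100: b [4B, align 4] → 104
@104: a [2B, align 2] → 106

104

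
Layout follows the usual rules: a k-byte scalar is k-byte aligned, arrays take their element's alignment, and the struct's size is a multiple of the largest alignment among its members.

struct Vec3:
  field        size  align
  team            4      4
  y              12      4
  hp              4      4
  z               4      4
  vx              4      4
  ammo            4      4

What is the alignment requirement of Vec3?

member alignments: team=4, y=4, hp=4, z=4, vx=4, ammo=4
max = 4

4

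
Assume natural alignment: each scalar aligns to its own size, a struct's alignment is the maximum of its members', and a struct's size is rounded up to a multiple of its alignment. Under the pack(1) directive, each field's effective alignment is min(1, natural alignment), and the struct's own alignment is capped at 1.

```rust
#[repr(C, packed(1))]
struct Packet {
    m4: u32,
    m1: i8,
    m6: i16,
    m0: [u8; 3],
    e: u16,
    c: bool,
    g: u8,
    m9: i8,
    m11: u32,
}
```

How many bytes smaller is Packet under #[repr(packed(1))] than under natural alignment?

natural layout:
  @0: m4 [4B, align 4] → 4
  @4: m1 [1B, align 1] → 5
  +1 pad (align 2)
  @6: m6 [2B, align 2] → 8
  @8: m0 [3B, align 1] → 11
  +1 pad (align 2)
  @12: e [2B, align 2] → 14
  @14: c [1B, align 1] → 15
  @15: g [1B, align 1] → 16
  @16: m9 [1B, align 1] → 17
  +3 pad (align 4)
  @20: m11 [4B, align 4] → 24
  size 24, align 4
packed(1) layout:
  @0: m4 [4B, align 1] → 4
  @4: m1 [1B, align 1] → 5
  @5: m6 [2B, align 1] → 7
  @7: m0 [3B, align 1] → 10
  @10: e [2B, align 1] → 12
  @12: c [1B, align 1] → 13
  @13: g [1B, align 1] → 14
  @14: m9 [1B, align 1] → 15
  @15: m11 [4B, align 1] → 19
  size 19, align 1
24 − 19 = 5

5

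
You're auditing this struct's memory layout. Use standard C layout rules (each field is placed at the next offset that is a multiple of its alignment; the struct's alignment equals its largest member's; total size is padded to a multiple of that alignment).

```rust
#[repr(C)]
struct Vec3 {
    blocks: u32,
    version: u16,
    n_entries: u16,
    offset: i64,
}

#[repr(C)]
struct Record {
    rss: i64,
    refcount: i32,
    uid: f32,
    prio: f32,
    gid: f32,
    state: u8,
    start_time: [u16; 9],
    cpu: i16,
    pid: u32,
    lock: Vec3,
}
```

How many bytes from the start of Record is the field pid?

48

Vec3: @0: blocks [4B, align 4] → 4; @4: version [2B, align 2] → 6; @6: n_entries [2B, align 2] → 8; @8: offset [8B, align 8] → 16; size 16, align 8
@0: rss [8B, align 8] → 8
@8: refcount [4B, align 4] → 12
@12: uid [4B, align 4] → 16
@16: prio [4B, align 4] → 20
@20: gid [4B, align 4] → 24
@24: state [1B, align 1] → 25
+1 pad (align 2)
@26: start_time [18B, align 2] → 44
@44: cpu [2B, align 2] → 46
+2 pad (align 4)
@48: pid [4B, align 4] → 52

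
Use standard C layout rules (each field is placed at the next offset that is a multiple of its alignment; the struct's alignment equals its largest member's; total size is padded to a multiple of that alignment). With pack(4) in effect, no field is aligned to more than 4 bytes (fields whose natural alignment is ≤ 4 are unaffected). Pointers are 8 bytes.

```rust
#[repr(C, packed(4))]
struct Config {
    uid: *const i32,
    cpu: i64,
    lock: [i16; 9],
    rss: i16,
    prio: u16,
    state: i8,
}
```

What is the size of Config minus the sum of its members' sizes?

1

@0: uid [8B, align 4] → 8
@8: cpu [8B, align 4] → 16
@16: lock [18B, align 2] → 34
@34: rss [2B, align 2] → 36
@36: prio [2B, align 2] → 38
@38: state [1B, align 1] → 39
+1 tail pad (align 4)
size 40, align 4
data bytes 39, size 40 → padding 1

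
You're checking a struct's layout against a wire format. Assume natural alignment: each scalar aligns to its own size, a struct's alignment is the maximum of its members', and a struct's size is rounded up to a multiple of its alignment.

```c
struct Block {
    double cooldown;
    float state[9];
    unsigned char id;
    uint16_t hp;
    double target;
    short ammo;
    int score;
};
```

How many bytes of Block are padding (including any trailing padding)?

3

@0: cooldown [8B, align 8] → 8
@8: state [36B, align 4] → 44
@44: id [1B, align 1] → 45
+1 pad (align 2)
@46: hp [2B, align 2] → 48
@48: target [8B, align 8] → 56
@56: ammo [2B, align 2] → 58
+2 pad (align 4)
@60: score [4B, align 4] → 64
size 64, align 8
data bytes 61, size 64 → padding 3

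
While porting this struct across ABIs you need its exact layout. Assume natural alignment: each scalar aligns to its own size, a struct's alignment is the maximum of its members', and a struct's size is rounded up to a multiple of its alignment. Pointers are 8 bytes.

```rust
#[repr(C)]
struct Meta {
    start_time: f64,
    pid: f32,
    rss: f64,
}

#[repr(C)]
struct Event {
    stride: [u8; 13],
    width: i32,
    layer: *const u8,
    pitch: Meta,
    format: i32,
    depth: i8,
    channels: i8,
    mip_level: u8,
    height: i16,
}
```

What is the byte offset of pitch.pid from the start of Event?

Meta: 0..8  start_time  (8B, 8-aligned); 8..12  pid  (4B, 4-aligned); 12..16  -- padding (4B); 16..24  rss  (8B, 8-aligned); sizeof = 24, alignof = 8
0..13  stride  (13B, 1-aligned)
13..16  -- padding (3B)
16..20  width  (4B, 4-aligned)
20..24  -- padding (4B)
24..32  layer  (8B, 8-aligned)
32..56  pitch  (24B, 8-aligned)
within Meta: pid at 8
32 + 8 = 40

40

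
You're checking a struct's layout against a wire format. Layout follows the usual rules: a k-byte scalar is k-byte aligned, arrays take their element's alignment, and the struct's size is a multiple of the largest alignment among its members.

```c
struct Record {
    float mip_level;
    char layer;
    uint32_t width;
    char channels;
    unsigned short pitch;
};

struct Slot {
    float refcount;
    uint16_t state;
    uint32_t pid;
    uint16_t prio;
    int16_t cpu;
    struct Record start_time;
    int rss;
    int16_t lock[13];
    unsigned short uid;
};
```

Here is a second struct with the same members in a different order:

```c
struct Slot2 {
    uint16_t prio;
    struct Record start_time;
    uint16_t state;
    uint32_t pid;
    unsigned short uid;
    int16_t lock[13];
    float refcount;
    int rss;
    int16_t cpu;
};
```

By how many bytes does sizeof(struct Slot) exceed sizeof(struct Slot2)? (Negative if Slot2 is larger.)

Record: 0..4  mip_level  (4B, 4-aligned); 4..5  layer  (1B, 1-aligned); 5..8  -- padding (3B); 8..12  width  (4B, 4-aligned); 12..13  channels  (1B, 1-aligned); 13..14  -- padding (1B); 14..16  pitch  (2B, 2-aligned); sizeof = 16, alignof = 4
0..4  refcount  (4B, 4-aligned)
4..6  state  (2B, 2-aligned)
6..8  -- padding (2B)
8..12  pid  (4B, 4-aligned)
12..14  prio  (2B, 2-aligned)
14..16  cpu  (2B, 2-aligned)
16..32  start_time  (16B, 4-aligned)
32..36  rss  (4B, 4-aligned)
36..62  lock  (26B, 2-aligned)
62..64  uid  (2B, 2-aligned)
sizeof = 64, alignof = 4
— Slot2 —
0..2  prio  (2B, 2-aligned)
2..4  -- padding (2B)
4..20  start_time  (16B, 4-aligned)
20..22  state  (2B, 2-aligned)
22..24  -- padding (2B)
24..28  pid  (4B, 4-aligned)
28..30  uid  (2B, 2-aligned)
30..56  lock  (26B, 2-aligned)
56..60  refcount  (4B, 4-aligned)
60..64  rss  (4B, 4-aligned)
64..66  cpu  (2B, 2-aligned)
66..68  -- tail padding (2B)
sizeof = 68, alignof = 4
64 − 68 = -4

-4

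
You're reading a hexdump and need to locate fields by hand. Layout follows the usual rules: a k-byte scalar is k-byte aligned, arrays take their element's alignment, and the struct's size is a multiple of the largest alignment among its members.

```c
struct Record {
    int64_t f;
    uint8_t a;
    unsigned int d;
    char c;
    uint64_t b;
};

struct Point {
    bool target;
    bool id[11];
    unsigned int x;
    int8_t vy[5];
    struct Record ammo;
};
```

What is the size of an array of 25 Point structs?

Record: f at 0 (size 8, align 8) → ends 8; a at 8 (size 1, align 1) → ends 9; pad 3 to align 4 for d; d at 12 (size 4, align 4) → ends 16; c at 16 (size 1, align 1) → ends 17; pad 7 to align 8 for b; b at 24 (size 8, align 8) → ends 32; total 32 bytes, alignment 8
target at 0 (size 1, align 1) → ends 1
id at 1 (size 11, align 1) → ends 12
x at 12 (size 4, align 4) → ends 16
vy at 16 (size 5, align 1) → ends 21
pad 3 to align 8 for ammo
ammo at 24 (size 32, align 8) → ends 56
total 56 bytes, alignment 8
array of 25: 25 × 56 = 1400

1400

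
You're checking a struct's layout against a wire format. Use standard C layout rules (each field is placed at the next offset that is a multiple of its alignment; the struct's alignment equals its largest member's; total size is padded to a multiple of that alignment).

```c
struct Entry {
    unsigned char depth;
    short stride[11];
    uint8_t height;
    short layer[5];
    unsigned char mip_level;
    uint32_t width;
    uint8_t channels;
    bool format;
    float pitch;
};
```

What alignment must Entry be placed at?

4

member alignments: depth=1, stride=2, height=1, layer=2, mip_level=1, width=4, channels=1, format=1, pitch=4
max = 4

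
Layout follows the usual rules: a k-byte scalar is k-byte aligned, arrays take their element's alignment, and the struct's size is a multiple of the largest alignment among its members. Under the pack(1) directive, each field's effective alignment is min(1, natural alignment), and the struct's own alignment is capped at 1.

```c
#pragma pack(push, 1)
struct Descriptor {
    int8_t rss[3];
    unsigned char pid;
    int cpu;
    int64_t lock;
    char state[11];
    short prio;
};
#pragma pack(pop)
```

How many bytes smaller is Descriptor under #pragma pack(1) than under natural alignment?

natural layout:
  @0: rss [3B, align 1] → 3
  @3: pid [1B, align 1] → 4
  @4: cpu [4B, align 4] → 8
  @8: lock [8B, align 8] → 16
  @16: state [11B, align 1] → 27
  +1 pad (align 2)
  @28: prio [2B, align 2] → 30
  +2 tail pad (align 8)
  size 32, align 8
packed(1) layout:
  @0: rss [3B, align 1] → 3
  @3: pid [1B, align 1] → 4
  @4: cpu [4B, align 1] → 8
  @8: lock [8B, align 1] → 16
  @16: state [11B, align 1] → 27
  @27: prio [2B, align 1] → 29
  size 29, align 1
32 − 29 = 3

3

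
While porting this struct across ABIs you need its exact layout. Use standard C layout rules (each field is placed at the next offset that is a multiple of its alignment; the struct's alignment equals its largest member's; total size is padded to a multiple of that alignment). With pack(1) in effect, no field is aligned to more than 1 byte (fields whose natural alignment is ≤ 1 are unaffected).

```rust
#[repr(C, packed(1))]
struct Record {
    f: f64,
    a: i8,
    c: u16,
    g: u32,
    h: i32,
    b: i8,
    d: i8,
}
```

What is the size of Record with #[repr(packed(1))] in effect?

21

@0: f [8B, align 1] → 8
@8: a [1B, align 1] → 9
@9: c [2B, align 1] → 11
@11: g [4B, align 1] → 15
@15: h [4B, align 1] → 19
@19: b [1B, align 1] → 20
@20: d [1B, align 1] → 21
size 21, align 1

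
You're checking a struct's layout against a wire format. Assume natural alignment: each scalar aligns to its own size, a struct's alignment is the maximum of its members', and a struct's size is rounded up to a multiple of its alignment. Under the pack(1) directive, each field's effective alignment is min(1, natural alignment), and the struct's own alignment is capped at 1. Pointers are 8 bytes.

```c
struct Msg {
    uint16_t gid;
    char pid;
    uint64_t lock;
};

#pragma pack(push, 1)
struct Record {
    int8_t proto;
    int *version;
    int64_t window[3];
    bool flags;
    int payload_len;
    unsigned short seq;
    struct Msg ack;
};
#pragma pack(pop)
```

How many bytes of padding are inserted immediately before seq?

0

Msg: @0: gid [2B, align 2] → 2; @2: pid [1B, align 1] → 3; +5 pad (align 8); @8: lock [8B, align 8] → 16; size 16, align 8
@0: proto [1B, align 1] → 1
@1: version [8B, align 1] → 9
@9: window [24B, align 1] → 33
@33: flags [1B, align 1] → 34
@34: payload_len [4B, align 1] → 38
@38: seq [2B, align 1] → 40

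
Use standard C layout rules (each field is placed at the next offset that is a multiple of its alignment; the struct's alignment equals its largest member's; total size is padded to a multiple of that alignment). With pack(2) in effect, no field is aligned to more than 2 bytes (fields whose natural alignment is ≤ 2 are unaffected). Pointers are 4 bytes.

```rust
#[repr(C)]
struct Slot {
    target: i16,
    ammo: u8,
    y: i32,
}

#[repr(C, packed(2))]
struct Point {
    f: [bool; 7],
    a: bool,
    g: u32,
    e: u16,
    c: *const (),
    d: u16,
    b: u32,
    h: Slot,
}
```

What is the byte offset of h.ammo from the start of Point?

Slot: target at 0 (size 2, align 2) → ends 2; ammo at 2 (size 1, align 1) → ends 3; pad 1 to align 4 for y; y at 4 (size 4, align 4) → ends 8; total 8 bytes, alignment 4
f at 0 (size 7, align 1) → ends 7
a at 7 (size 1, align 1) → ends 8
g at 8 (size 4, align 2) → ends 12
e at 12 (size 2, align 2) → ends 14
c at 14 (size 4, align 2) → ends 18
d at 18 (size 2, align 2) → ends 20
b at 20 (size 4, align 2) → ends 24
h at 24 (size 8, align 2) → ends 32
within Slot: ammo at 2
24 + 2 = 26

26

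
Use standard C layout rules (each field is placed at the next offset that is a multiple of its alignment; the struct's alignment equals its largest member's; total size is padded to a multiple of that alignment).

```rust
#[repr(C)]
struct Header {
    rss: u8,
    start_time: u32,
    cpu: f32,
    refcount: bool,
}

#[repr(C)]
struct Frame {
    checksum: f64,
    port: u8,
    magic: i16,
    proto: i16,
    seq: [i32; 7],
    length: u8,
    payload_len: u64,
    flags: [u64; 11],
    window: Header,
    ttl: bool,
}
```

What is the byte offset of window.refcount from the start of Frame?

Header: rss at 0 (size 1, align 1) → ends 1; pad 3 to align 4 for start_time; start_time at 4 (size 4, align 4) → ends 8; cpu at 8 (size 4, align 4) → ends 12; refcount at 12 (size 1, align 1) → ends 13; tail pad 3 to reach multiple of 4; total 16 bytes, alignment 4
checksum at 0 (size 8, align 8) → ends 8
port at 8 (size 1, align 1) → ends 9
pad 1 to align 2 for magic
magic at 10 (size 2, align 2) → ends 12
proto at 12 (size 2, align 2) → ends 14
pad 2 to align 4 for seq
seq at 16 (size 28, align 4) → ends 44
length at 44 (size 1, align 1) → ends 45
pad 3 to align 8 for payload_len
payload_len at 48 (size 8, align 8) → ends 56
flags at 56 (size 88, align 8) → ends 144
window at 144 (size 16, align 4) → ends 160
within Header: refcount at 12
144 + 12 = 156

156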